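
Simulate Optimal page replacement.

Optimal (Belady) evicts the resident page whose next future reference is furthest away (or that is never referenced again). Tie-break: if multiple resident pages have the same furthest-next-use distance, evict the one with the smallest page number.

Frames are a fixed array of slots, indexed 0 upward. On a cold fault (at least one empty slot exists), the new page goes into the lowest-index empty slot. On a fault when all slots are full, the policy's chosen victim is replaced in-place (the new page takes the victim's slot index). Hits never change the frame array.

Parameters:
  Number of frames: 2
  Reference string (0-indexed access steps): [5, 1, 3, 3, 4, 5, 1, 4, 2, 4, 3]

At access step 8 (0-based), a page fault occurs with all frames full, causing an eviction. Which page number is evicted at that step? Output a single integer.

Answer: 1

Derivation:
Step 0: ref 5 -> FAULT, frames=[5,-]
Step 1: ref 1 -> FAULT, frames=[5,1]
Step 2: ref 3 -> FAULT, evict 1, frames=[5,3]
Step 3: ref 3 -> HIT, frames=[5,3]
Step 4: ref 4 -> FAULT, evict 3, frames=[5,4]
Step 5: ref 5 -> HIT, frames=[5,4]
Step 6: ref 1 -> FAULT, evict 5, frames=[1,4]
Step 7: ref 4 -> HIT, frames=[1,4]
Step 8: ref 2 -> FAULT, evict 1, frames=[2,4]
At step 8: evicted page 1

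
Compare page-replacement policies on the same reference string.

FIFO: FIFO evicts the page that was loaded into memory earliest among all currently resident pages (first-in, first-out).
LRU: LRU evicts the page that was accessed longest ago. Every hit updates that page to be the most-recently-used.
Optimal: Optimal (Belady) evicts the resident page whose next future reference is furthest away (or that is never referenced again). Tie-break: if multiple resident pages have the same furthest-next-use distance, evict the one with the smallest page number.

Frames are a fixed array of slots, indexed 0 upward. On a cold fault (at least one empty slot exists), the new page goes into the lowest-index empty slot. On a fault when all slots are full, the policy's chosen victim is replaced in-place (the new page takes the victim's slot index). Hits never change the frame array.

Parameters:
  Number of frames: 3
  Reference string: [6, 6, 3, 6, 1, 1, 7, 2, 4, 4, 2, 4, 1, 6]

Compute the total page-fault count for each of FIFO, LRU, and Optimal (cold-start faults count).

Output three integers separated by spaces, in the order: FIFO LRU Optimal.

Answer: 8 8 7

Derivation:
--- FIFO ---
  step 0: ref 6 -> FAULT, frames=[6,-,-] (faults so far: 1)
  step 1: ref 6 -> HIT, frames=[6,-,-] (faults so far: 1)
  step 2: ref 3 -> FAULT, frames=[6,3,-] (faults so far: 2)
  step 3: ref 6 -> HIT, frames=[6,3,-] (faults so far: 2)
  step 4: ref 1 -> FAULT, frames=[6,3,1] (faults so far: 3)
  step 5: ref 1 -> HIT, frames=[6,3,1] (faults so far: 3)
  step 6: ref 7 -> FAULT, evict 6, frames=[7,3,1] (faults so far: 4)
  step 7: ref 2 -> FAULT, evict 3, frames=[7,2,1] (faults so far: 5)
  step 8: ref 4 -> FAULT, evict 1, frames=[7,2,4] (faults so far: 6)
  step 9: ref 4 -> HIT, frames=[7,2,4] (faults so far: 6)
  step 10: ref 2 -> HIT, frames=[7,2,4] (faults so far: 6)
  step 11: ref 4 -> HIT, frames=[7,2,4] (faults so far: 6)
  step 12: ref 1 -> FAULT, evict 7, frames=[1,2,4] (faults so far: 7)
  step 13: ref 6 -> FAULT, evict 2, frames=[1,6,4] (faults so far: 8)
  FIFO total faults: 8
--- LRU ---
  step 0: ref 6 -> FAULT, frames=[6,-,-] (faults so far: 1)
  step 1: ref 6 -> HIT, frames=[6,-,-] (faults so far: 1)
  step 2: ref 3 -> FAULT, frames=[6,3,-] (faults so far: 2)
  step 3: ref 6 -> HIT, frames=[6,3,-] (faults so far: 2)
  step 4: ref 1 -> FAULT, frames=[6,3,1] (faults so far: 3)
  step 5: ref 1 -> HIT, frames=[6,3,1] (faults so far: 3)
  step 6: ref 7 -> FAULT, evict 3, frames=[6,7,1] (faults so far: 4)
  step 7: ref 2 -> FAULT, evict 6, frames=[2,7,1] (faults so far: 5)
  step 8: ref 4 -> FAULT, evict 1, frames=[2,7,4] (faults so far: 6)
  step 9: ref 4 -> HIT, frames=[2,7,4] (faults so far: 6)
  step 10: ref 2 -> HIT, frames=[2,7,4] (faults so far: 6)
  step 11: ref 4 -> HIT, frames=[2,7,4] (faults so far: 6)
  step 12: ref 1 -> FAULT, evict 7, frames=[2,1,4] (faults so far: 7)
  step 13: ref 6 -> FAULT, evict 2, frames=[6,1,4] (faults so far: 8)
  LRU total faults: 8
--- Optimal ---
  step 0: ref 6 -> FAULT, frames=[6,-,-] (faults so far: 1)
  step 1: ref 6 -> HIT, frames=[6,-,-] (faults so far: 1)
  step 2: ref 3 -> FAULT, frames=[6,3,-] (faults so far: 2)
  step 3: ref 6 -> HIT, frames=[6,3,-] (faults so far: 2)
  step 4: ref 1 -> FAULT, frames=[6,3,1] (faults so far: 3)
  step 5: ref 1 -> HIT, frames=[6,3,1] (faults so far: 3)
  step 6: ref 7 -> FAULT, evict 3, frames=[6,7,1] (faults so far: 4)
  step 7: ref 2 -> FAULT, evict 7, frames=[6,2,1] (faults so far: 5)
  step 8: ref 4 -> FAULT, evict 6, frames=[4,2,1] (faults so far: 6)
  step 9: ref 4 -> HIT, frames=[4,2,1] (faults so far: 6)
  step 10: ref 2 -> HIT, frames=[4,2,1] (faults so far: 6)
  step 11: ref 4 -> HIT, frames=[4,2,1] (faults so far: 6)
  step 12: ref 1 -> HIT, frames=[4,2,1] (faults so far: 6)
  step 13: ref 6 -> FAULT, evict 1, frames=[4,2,6] (faults so far: 7)
  Optimal total faults: 7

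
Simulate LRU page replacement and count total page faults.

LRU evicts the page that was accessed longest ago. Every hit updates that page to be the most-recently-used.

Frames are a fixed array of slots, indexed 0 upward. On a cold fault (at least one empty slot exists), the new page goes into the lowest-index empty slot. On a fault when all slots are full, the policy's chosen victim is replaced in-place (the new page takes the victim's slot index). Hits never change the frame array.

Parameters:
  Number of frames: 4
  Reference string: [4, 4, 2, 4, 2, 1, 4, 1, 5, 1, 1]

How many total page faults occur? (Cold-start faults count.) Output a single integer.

Step 0: ref 4 → FAULT, frames=[4,-,-,-]
Step 1: ref 4 → HIT, frames=[4,-,-,-]
Step 2: ref 2 → FAULT, frames=[4,2,-,-]
Step 3: ref 4 → HIT, frames=[4,2,-,-]
Step 4: ref 2 → HIT, frames=[4,2,-,-]
Step 5: ref 1 → FAULT, frames=[4,2,1,-]
Step 6: ref 4 → HIT, frames=[4,2,1,-]
Step 7: ref 1 → HIT, frames=[4,2,1,-]
Step 8: ref 5 → FAULT, frames=[4,2,1,5]
Step 9: ref 1 → HIT, frames=[4,2,1,5]
Step 10: ref 1 → HIT, frames=[4,2,1,5]
Total faults: 4

Answer: 4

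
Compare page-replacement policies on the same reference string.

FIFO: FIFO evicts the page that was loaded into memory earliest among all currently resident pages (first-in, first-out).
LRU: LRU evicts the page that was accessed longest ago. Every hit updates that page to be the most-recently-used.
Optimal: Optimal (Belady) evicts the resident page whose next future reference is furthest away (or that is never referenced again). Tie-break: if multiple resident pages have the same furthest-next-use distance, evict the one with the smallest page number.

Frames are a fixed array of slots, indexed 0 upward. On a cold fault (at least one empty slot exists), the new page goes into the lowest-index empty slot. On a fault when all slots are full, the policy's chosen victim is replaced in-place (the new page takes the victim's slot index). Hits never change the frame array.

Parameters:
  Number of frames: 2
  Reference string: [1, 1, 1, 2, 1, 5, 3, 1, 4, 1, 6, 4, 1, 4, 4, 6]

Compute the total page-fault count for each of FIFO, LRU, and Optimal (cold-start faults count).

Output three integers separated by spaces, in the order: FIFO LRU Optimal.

Answer: 10 10 8

Derivation:
--- FIFO ---
  step 0: ref 1 -> FAULT, frames=[1,-] (faults so far: 1)
  step 1: ref 1 -> HIT, frames=[1,-] (faults so far: 1)
  step 2: ref 1 -> HIT, frames=[1,-] (faults so far: 1)
  step 3: ref 2 -> FAULT, frames=[1,2] (faults so far: 2)
  step 4: ref 1 -> HIT, frames=[1,2] (faults so far: 2)
  step 5: ref 5 -> FAULT, evict 1, frames=[5,2] (faults so far: 3)
  step 6: ref 3 -> FAULT, evict 2, frames=[5,3] (faults so far: 4)
  step 7: ref 1 -> FAULT, evict 5, frames=[1,3] (faults so far: 5)
  step 8: ref 4 -> FAULT, evict 3, frames=[1,4] (faults so far: 6)
  step 9: ref 1 -> HIT, frames=[1,4] (faults so far: 6)
  step 10: ref 6 -> FAULT, evict 1, frames=[6,4] (faults so far: 7)
  step 11: ref 4 -> HIT, frames=[6,4] (faults so far: 7)
  step 12: ref 1 -> FAULT, evict 4, frames=[6,1] (faults so far: 8)
  step 13: ref 4 -> FAULT, evict 6, frames=[4,1] (faults so far: 9)
  step 14: ref 4 -> HIT, frames=[4,1] (faults so far: 9)
  step 15: ref 6 -> FAULT, evict 1, frames=[4,6] (faults so far: 10)
  FIFO total faults: 10
--- LRU ---
  step 0: ref 1 -> FAULT, frames=[1,-] (faults so far: 1)
  step 1: ref 1 -> HIT, frames=[1,-] (faults so far: 1)
  step 2: ref 1 -> HIT, frames=[1,-] (faults so far: 1)
  step 3: ref 2 -> FAULT, frames=[1,2] (faults so far: 2)
  step 4: ref 1 -> HIT, frames=[1,2] (faults so far: 2)
  step 5: ref 5 -> FAULT, evict 2, frames=[1,5] (faults so far: 3)
  step 6: ref 3 -> FAULT, evict 1, frames=[3,5] (faults so far: 4)
  step 7: ref 1 -> FAULT, evict 5, frames=[3,1] (faults so far: 5)
  step 8: ref 4 -> FAULT, evict 3, frames=[4,1] (faults so far: 6)
  step 9: ref 1 -> HIT, frames=[4,1] (faults so far: 6)
  step 10: ref 6 -> FAULT, evict 4, frames=[6,1] (faults so far: 7)
  step 11: ref 4 -> FAULT, evict 1, frames=[6,4] (faults so far: 8)
  step 12: ref 1 -> FAULT, evict 6, frames=[1,4] (faults so far: 9)
  step 13: ref 4 -> HIT, frames=[1,4] (faults so far: 9)
  step 14: ref 4 -> HIT, frames=[1,4] (faults so far: 9)
  step 15: ref 6 -> FAULT, evict 1, frames=[6,4] (faults so far: 10)
  LRU total faults: 10
--- Optimal ---
  step 0: ref 1 -> FAULT, frames=[1,-] (faults so far: 1)
  step 1: ref 1 -> HIT, frames=[1,-] (faults so far: 1)
  step 2: ref 1 -> HIT, frames=[1,-] (faults so far: 1)
  step 3: ref 2 -> FAULT, frames=[1,2] (faults so far: 2)
  step 4: ref 1 -> HIT, frames=[1,2] (faults so far: 2)
  step 5: ref 5 -> FAULT, evict 2, frames=[1,5] (faults so far: 3)
  step 6: ref 3 -> FAULT, evict 5, frames=[1,3] (faults so far: 4)
  step 7: ref 1 -> HIT, frames=[1,3] (faults so far: 4)
  step 8: ref 4 -> FAULT, evict 3, frames=[1,4] (faults so far: 5)
  step 9: ref 1 -> HIT, frames=[1,4] (faults so far: 5)
  step 10: ref 6 -> FAULT, evict 1, frames=[6,4] (faults so far: 6)
  step 11: ref 4 -> HIT, frames=[6,4] (faults so far: 6)
  step 12: ref 1 -> FAULT, evict 6, frames=[1,4] (faults so far: 7)
  step 13: ref 4 -> HIT, frames=[1,4] (faults so far: 7)
  step 14: ref 4 -> HIT, frames=[1,4] (faults so far: 7)
  step 15: ref 6 -> FAULT, evict 1, frames=[6,4] (faults so far: 8)
  Optimal total faults: 8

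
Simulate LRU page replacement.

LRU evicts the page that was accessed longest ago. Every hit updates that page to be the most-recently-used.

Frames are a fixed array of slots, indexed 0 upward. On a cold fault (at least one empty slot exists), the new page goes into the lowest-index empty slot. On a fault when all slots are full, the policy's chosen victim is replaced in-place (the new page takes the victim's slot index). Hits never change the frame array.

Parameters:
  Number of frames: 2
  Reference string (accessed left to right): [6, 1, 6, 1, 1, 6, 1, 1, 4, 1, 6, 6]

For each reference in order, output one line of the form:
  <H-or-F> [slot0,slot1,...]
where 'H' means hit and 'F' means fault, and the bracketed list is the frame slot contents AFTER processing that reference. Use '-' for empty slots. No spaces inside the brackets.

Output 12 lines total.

F [6,-]
F [6,1]
H [6,1]
H [6,1]
H [6,1]
H [6,1]
H [6,1]
H [6,1]
F [4,1]
H [4,1]
F [6,1]
H [6,1]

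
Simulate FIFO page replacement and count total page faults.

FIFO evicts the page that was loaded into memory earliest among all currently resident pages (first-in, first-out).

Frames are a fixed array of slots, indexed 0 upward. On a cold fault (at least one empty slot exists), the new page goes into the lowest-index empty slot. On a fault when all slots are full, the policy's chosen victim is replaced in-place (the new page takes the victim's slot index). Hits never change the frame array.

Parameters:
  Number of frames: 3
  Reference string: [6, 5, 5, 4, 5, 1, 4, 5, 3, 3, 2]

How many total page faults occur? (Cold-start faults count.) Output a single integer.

Answer: 6

Derivation:
Step 0: ref 6 → FAULT, frames=[6,-,-]
Step 1: ref 5 → FAULT, frames=[6,5,-]
Step 2: ref 5 → HIT, frames=[6,5,-]
Step 3: ref 4 → FAULT, frames=[6,5,4]
Step 4: ref 5 → HIT, frames=[6,5,4]
Step 5: ref 1 → FAULT (evict 6), frames=[1,5,4]
Step 6: ref 4 → HIT, frames=[1,5,4]
Step 7: ref 5 → HIT, frames=[1,5,4]
Step 8: ref 3 → FAULT (evict 5), frames=[1,3,4]
Step 9: ref 3 → HIT, frames=[1,3,4]
Step 10: ref 2 → FAULT (evict 4), frames=[1,3,2]
Total faults: 6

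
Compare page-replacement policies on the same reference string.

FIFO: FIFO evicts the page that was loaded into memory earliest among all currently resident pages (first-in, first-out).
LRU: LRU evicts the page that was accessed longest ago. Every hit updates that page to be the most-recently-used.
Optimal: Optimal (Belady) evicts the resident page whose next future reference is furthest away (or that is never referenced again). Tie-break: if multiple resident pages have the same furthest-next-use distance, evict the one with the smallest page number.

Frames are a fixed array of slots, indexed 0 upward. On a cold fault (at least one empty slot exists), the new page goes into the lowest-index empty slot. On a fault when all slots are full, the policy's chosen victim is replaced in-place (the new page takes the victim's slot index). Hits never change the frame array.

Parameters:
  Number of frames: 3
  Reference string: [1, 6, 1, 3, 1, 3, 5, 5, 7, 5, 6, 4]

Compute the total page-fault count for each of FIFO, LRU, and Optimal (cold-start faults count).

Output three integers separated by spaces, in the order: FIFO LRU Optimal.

--- FIFO ---
  step 0: ref 1 -> FAULT, frames=[1,-,-] (faults so far: 1)
  step 1: ref 6 -> FAULT, frames=[1,6,-] (faults so far: 2)
  step 2: ref 1 -> HIT, frames=[1,6,-] (faults so far: 2)
  step 3: ref 3 -> FAULT, frames=[1,6,3] (faults so far: 3)
  step 4: ref 1 -> HIT, frames=[1,6,3] (faults so far: 3)
  step 5: ref 3 -> HIT, frames=[1,6,3] (faults so far: 3)
  step 6: ref 5 -> FAULT, evict 1, frames=[5,6,3] (faults so far: 4)
  step 7: ref 5 -> HIT, frames=[5,6,3] (faults so far: 4)
  step 8: ref 7 -> FAULT, evict 6, frames=[5,7,3] (faults so far: 5)
  step 9: ref 5 -> HIT, frames=[5,7,3] (faults so far: 5)
  step 10: ref 6 -> FAULT, evict 3, frames=[5,7,6] (faults so far: 6)
  step 11: ref 4 -> FAULT, evict 5, frames=[4,7,6] (faults so far: 7)
  FIFO total faults: 7
--- LRU ---
  step 0: ref 1 -> FAULT, frames=[1,-,-] (faults so far: 1)
  step 1: ref 6 -> FAULT, frames=[1,6,-] (faults so far: 2)
  step 2: ref 1 -> HIT, frames=[1,6,-] (faults so far: 2)
  step 3: ref 3 -> FAULT, frames=[1,6,3] (faults so far: 3)
  step 4: ref 1 -> HIT, frames=[1,6,3] (faults so far: 3)
  step 5: ref 3 -> HIT, frames=[1,6,3] (faults so far: 3)
  step 6: ref 5 -> FAULT, evict 6, frames=[1,5,3] (faults so far: 4)
  step 7: ref 5 -> HIT, frames=[1,5,3] (faults so far: 4)
  step 8: ref 7 -> FAULT, evict 1, frames=[7,5,3] (faults so far: 5)
  step 9: ref 5 -> HIT, frames=[7,5,3] (faults so far: 5)
  step 10: ref 6 -> FAULT, evict 3, frames=[7,5,6] (faults so far: 6)
  step 11: ref 4 -> FAULT, evict 7, frames=[4,5,6] (faults so far: 7)
  LRU total faults: 7
--- Optimal ---
  step 0: ref 1 -> FAULT, frames=[1,-,-] (faults so far: 1)
  step 1: ref 6 -> FAULT, frames=[1,6,-] (faults so far: 2)
  step 2: ref 1 -> HIT, frames=[1,6,-] (faults so far: 2)
  step 3: ref 3 -> FAULT, frames=[1,6,3] (faults so far: 3)
  step 4: ref 1 -> HIT, frames=[1,6,3] (faults so far: 3)
  step 5: ref 3 -> HIT, frames=[1,6,3] (faults so far: 3)
  step 6: ref 5 -> FAULT, evict 1, frames=[5,6,3] (faults so far: 4)
  step 7: ref 5 -> HIT, frames=[5,6,3] (faults so far: 4)
  step 8: ref 7 -> FAULT, evict 3, frames=[5,6,7] (faults so far: 5)
  step 9: ref 5 -> HIT, frames=[5,6,7] (faults so far: 5)
  step 10: ref 6 -> HIT, frames=[5,6,7] (faults so far: 5)
  step 11: ref 4 -> FAULT, evict 5, frames=[4,6,7] (faults so far: 6)
  Optimal total faults: 6

Answer: 7 7 6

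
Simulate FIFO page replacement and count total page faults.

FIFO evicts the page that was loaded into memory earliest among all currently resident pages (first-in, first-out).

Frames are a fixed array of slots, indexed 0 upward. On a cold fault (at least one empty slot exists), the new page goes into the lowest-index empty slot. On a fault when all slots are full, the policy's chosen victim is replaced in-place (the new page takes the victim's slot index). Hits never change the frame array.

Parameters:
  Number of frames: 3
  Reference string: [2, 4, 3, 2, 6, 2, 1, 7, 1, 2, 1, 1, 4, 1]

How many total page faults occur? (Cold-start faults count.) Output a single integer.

Answer: 8

Derivation:
Step 0: ref 2 → FAULT, frames=[2,-,-]
Step 1: ref 4 → FAULT, frames=[2,4,-]
Step 2: ref 3 → FAULT, frames=[2,4,3]
Step 3: ref 2 → HIT, frames=[2,4,3]
Step 4: ref 6 → FAULT (evict 2), frames=[6,4,3]
Step 5: ref 2 → FAULT (evict 4), frames=[6,2,3]
Step 6: ref 1 → FAULT (evict 3), frames=[6,2,1]
Step 7: ref 7 → FAULT (evict 6), frames=[7,2,1]
Step 8: ref 1 → HIT, frames=[7,2,1]
Step 9: ref 2 → HIT, frames=[7,2,1]
Step 10: ref 1 → HIT, frames=[7,2,1]
Step 11: ref 1 → HIT, frames=[7,2,1]
Step 12: ref 4 → FAULT (evict 2), frames=[7,4,1]
Step 13: ref 1 → HIT, frames=[7,4,1]
Total faults: 8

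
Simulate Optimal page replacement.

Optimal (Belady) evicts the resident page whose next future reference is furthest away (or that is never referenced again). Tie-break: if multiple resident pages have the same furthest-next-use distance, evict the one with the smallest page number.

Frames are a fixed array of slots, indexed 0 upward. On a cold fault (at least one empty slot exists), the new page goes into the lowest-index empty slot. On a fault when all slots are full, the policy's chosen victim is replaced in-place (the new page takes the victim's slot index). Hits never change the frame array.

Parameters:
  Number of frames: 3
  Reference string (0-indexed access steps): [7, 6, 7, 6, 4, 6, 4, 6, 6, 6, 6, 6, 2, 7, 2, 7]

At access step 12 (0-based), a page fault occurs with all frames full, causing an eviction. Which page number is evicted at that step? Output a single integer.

Answer: 4

Derivation:
Step 0: ref 7 -> FAULT, frames=[7,-,-]
Step 1: ref 6 -> FAULT, frames=[7,6,-]
Step 2: ref 7 -> HIT, frames=[7,6,-]
Step 3: ref 6 -> HIT, frames=[7,6,-]
Step 4: ref 4 -> FAULT, frames=[7,6,4]
Step 5: ref 6 -> HIT, frames=[7,6,4]
Step 6: ref 4 -> HIT, frames=[7,6,4]
Step 7: ref 6 -> HIT, frames=[7,6,4]
Step 8: ref 6 -> HIT, frames=[7,6,4]
Step 9: ref 6 -> HIT, frames=[7,6,4]
Step 10: ref 6 -> HIT, frames=[7,6,4]
Step 11: ref 6 -> HIT, frames=[7,6,4]
Step 12: ref 2 -> FAULT, evict 4, frames=[7,6,2]
At step 12: evicted page 4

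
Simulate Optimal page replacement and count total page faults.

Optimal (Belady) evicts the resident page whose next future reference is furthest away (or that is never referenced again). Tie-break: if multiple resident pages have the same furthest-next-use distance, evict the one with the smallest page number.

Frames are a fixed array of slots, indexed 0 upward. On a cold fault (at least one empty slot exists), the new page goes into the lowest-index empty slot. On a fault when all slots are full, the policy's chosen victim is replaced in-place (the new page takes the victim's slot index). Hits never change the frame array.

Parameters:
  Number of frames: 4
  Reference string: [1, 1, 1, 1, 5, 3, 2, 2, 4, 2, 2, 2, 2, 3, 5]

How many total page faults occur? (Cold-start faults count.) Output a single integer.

Step 0: ref 1 → FAULT, frames=[1,-,-,-]
Step 1: ref 1 → HIT, frames=[1,-,-,-]
Step 2: ref 1 → HIT, frames=[1,-,-,-]
Step 3: ref 1 → HIT, frames=[1,-,-,-]
Step 4: ref 5 → FAULT, frames=[1,5,-,-]
Step 5: ref 3 → FAULT, frames=[1,5,3,-]
Step 6: ref 2 → FAULT, frames=[1,5,3,2]
Step 7: ref 2 → HIT, frames=[1,5,3,2]
Step 8: ref 4 → FAULT (evict 1), frames=[4,5,3,2]
Step 9: ref 2 → HIT, frames=[4,5,3,2]
Step 10: ref 2 → HIT, frames=[4,5,3,2]
Step 11: ref 2 → HIT, frames=[4,5,3,2]
Step 12: ref 2 → HIT, frames=[4,5,3,2]
Step 13: ref 3 → HIT, frames=[4,5,3,2]
Step 14: ref 5 → HIT, frames=[4,5,3,2]
Total faults: 5

Answer: 5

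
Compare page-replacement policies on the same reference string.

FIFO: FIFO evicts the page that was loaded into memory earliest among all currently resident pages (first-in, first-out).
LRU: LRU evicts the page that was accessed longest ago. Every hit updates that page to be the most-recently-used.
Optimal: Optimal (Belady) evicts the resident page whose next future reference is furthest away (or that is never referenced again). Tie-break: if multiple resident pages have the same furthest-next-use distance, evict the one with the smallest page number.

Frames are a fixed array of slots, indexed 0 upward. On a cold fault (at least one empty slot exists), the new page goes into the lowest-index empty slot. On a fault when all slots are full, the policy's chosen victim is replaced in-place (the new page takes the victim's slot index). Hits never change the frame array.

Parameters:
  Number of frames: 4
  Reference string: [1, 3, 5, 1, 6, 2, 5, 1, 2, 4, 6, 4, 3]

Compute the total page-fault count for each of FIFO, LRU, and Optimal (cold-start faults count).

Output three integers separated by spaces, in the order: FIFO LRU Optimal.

--- FIFO ---
  step 0: ref 1 -> FAULT, frames=[1,-,-,-] (faults so far: 1)
  step 1: ref 3 -> FAULT, frames=[1,3,-,-] (faults so far: 2)
  step 2: ref 5 -> FAULT, frames=[1,3,5,-] (faults so far: 3)
  step 3: ref 1 -> HIT, frames=[1,3,5,-] (faults so far: 3)
  step 4: ref 6 -> FAULT, frames=[1,3,5,6] (faults so far: 4)
  step 5: ref 2 -> FAULT, evict 1, frames=[2,3,5,6] (faults so far: 5)
  step 6: ref 5 -> HIT, frames=[2,3,5,6] (faults so far: 5)
  step 7: ref 1 -> FAULT, evict 3, frames=[2,1,5,6] (faults so far: 6)
  step 8: ref 2 -> HIT, frames=[2,1,5,6] (faults so far: 6)
  step 9: ref 4 -> FAULT, evict 5, frames=[2,1,4,6] (faults so far: 7)
  step 10: ref 6 -> HIT, frames=[2,1,4,6] (faults so far: 7)
  step 11: ref 4 -> HIT, frames=[2,1,4,6] (faults so far: 7)
  step 12: ref 3 -> FAULT, evict 6, frames=[2,1,4,3] (faults so far: 8)
  FIFO total faults: 8
--- LRU ---
  step 0: ref 1 -> FAULT, frames=[1,-,-,-] (faults so far: 1)
  step 1: ref 3 -> FAULT, frames=[1,3,-,-] (faults so far: 2)
  step 2: ref 5 -> FAULT, frames=[1,3,5,-] (faults so far: 3)
  step 3: ref 1 -> HIT, frames=[1,3,5,-] (faults so far: 3)
  step 4: ref 6 -> FAULT, frames=[1,3,5,6] (faults so far: 4)
  step 5: ref 2 -> FAULT, evict 3, frames=[1,2,5,6] (faults so far: 5)
  step 6: ref 5 -> HIT, frames=[1,2,5,6] (faults so far: 5)
  step 7: ref 1 -> HIT, frames=[1,2,5,6] (faults so far: 5)
  step 8: ref 2 -> HIT, frames=[1,2,5,6] (faults so far: 5)
  step 9: ref 4 -> FAULT, evict 6, frames=[1,2,5,4] (faults so far: 6)
  step 10: ref 6 -> FAULT, evict 5, frames=[1,2,6,4] (faults so far: 7)
  step 11: ref 4 -> HIT, frames=[1,2,6,4] (faults so far: 7)
  step 12: ref 3 -> FAULT, evict 1, frames=[3,2,6,4] (faults so far: 8)
  LRU total faults: 8
--- Optimal ---
  step 0: ref 1 -> FAULT, frames=[1,-,-,-] (faults so far: 1)
  step 1: ref 3 -> FAULT, frames=[1,3,-,-] (faults so far: 2)
  step 2: ref 5 -> FAULT, frames=[1,3,5,-] (faults so far: 3)
  step 3: ref 1 -> HIT, frames=[1,3,5,-] (faults so far: 3)
  step 4: ref 6 -> FAULT, frames=[1,3,5,6] (faults so far: 4)
  step 5: ref 2 -> FAULT, evict 3, frames=[1,2,5,6] (faults so far: 5)
  step 6: ref 5 -> HIT, frames=[1,2,5,6] (faults so far: 5)
  step 7: ref 1 -> HIT, frames=[1,2,5,6] (faults so far: 5)
  step 8: ref 2 -> HIT, frames=[1,2,5,6] (faults so far: 5)
  step 9: ref 4 -> FAULT, evict 1, frames=[4,2,5,6] (faults so far: 6)
  step 10: ref 6 -> HIT, frames=[4,2,5,6] (faults so far: 6)
  step 11: ref 4 -> HIT, frames=[4,2,5,6] (faults so far: 6)
  step 12: ref 3 -> FAULT, evict 2, frames=[4,3,5,6] (faults so far: 7)
  Optimal total faults: 7

Answer: 8 8 7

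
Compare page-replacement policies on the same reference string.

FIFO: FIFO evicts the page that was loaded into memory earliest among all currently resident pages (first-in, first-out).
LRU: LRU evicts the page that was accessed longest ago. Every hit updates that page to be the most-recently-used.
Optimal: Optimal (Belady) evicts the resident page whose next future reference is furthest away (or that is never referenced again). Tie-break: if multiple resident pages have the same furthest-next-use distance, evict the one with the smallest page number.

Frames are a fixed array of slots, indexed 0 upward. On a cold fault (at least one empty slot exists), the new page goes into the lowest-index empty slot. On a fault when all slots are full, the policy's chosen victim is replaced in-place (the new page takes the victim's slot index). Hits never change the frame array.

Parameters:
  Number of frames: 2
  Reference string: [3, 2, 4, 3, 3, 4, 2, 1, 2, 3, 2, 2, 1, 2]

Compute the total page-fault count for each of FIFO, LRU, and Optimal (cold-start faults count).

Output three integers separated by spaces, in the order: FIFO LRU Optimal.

--- FIFO ---
  step 0: ref 3 -> FAULT, frames=[3,-] (faults so far: 1)
  step 1: ref 2 -> FAULT, frames=[3,2] (faults so far: 2)
  step 2: ref 4 -> FAULT, evict 3, frames=[4,2] (faults so far: 3)
  step 3: ref 3 -> FAULT, evict 2, frames=[4,3] (faults so far: 4)
  step 4: ref 3 -> HIT, frames=[4,3] (faults so far: 4)
  step 5: ref 4 -> HIT, frames=[4,3] (faults so far: 4)
  step 6: ref 2 -> FAULT, evict 4, frames=[2,3] (faults so far: 5)
  step 7: ref 1 -> FAULT, evict 3, frames=[2,1] (faults so far: 6)
  step 8: ref 2 -> HIT, frames=[2,1] (faults so far: 6)
  step 9: ref 3 -> FAULT, evict 2, frames=[3,1] (faults so far: 7)
  step 10: ref 2 -> FAULT, evict 1, frames=[3,2] (faults so far: 8)
  step 11: ref 2 -> HIT, frames=[3,2] (faults so far: 8)
  step 12: ref 1 -> FAULT, evict 3, frames=[1,2] (faults so far: 9)
  step 13: ref 2 -> HIT, frames=[1,2] (faults so far: 9)
  FIFO total faults: 9
--- LRU ---
  step 0: ref 3 -> FAULT, frames=[3,-] (faults so far: 1)
  step 1: ref 2 -> FAULT, frames=[3,2] (faults so far: 2)
  step 2: ref 4 -> FAULT, evict 3, frames=[4,2] (faults so far: 3)
  step 3: ref 3 -> FAULT, evict 2, frames=[4,3] (faults so far: 4)
  step 4: ref 3 -> HIT, frames=[4,3] (faults so far: 4)
  step 5: ref 4 -> HIT, frames=[4,3] (faults so far: 4)
  step 6: ref 2 -> FAULT, evict 3, frames=[4,2] (faults so far: 5)
  step 7: ref 1 -> FAULT, evict 4, frames=[1,2] (faults so far: 6)
  step 8: ref 2 -> HIT, frames=[1,2] (faults so far: 6)
  step 9: ref 3 -> FAULT, evict 1, frames=[3,2] (faults so far: 7)
  step 10: ref 2 -> HIT, frames=[3,2] (faults so far: 7)
  step 11: ref 2 -> HIT, frames=[3,2] (faults so far: 7)
  step 12: ref 1 -> FAULT, evict 3, frames=[1,2] (faults so far: 8)
  step 13: ref 2 -> HIT, frames=[1,2] (faults so far: 8)
  LRU total faults: 8
--- Optimal ---
  step 0: ref 3 -> FAULT, frames=[3,-] (faults so far: 1)
  step 1: ref 2 -> FAULT, frames=[3,2] (faults so far: 2)
  step 2: ref 4 -> FAULT, evict 2, frames=[3,4] (faults so far: 3)
  step 3: ref 3 -> HIT, frames=[3,4] (faults so far: 3)
  step 4: ref 3 -> HIT, frames=[3,4] (faults so far: 3)
  step 5: ref 4 -> HIT, frames=[3,4] (faults so far: 3)
  step 6: ref 2 -> FAULT, evict 4, frames=[3,2] (faults so far: 4)
  step 7: ref 1 -> FAULT, evict 3, frames=[1,2] (faults so far: 5)
  step 8: ref 2 -> HIT, frames=[1,2] (faults so far: 5)
  step 9: ref 3 -> FAULT, evict 1, frames=[3,2] (faults so far: 6)
  step 10: ref 2 -> HIT, frames=[3,2] (faults so far: 6)
  step 11: ref 2 -> HIT, frames=[3,2] (faults so far: 6)
  step 12: ref 1 -> FAULT, evict 3, frames=[1,2] (faults so far: 7)
  step 13: ref 2 -> HIT, frames=[1,2] (faults so far: 7)
  Optimal total faults: 7

Answer: 9 8 7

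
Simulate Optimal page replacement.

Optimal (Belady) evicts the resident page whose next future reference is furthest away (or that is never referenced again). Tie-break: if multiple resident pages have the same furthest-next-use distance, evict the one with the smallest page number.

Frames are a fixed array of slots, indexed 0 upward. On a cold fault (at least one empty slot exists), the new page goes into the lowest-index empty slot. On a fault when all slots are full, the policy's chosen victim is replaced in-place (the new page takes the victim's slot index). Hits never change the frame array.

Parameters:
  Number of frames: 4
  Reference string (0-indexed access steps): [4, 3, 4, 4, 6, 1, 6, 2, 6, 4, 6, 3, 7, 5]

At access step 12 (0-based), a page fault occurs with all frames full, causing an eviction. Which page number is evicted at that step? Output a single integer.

Answer: 2

Derivation:
Step 0: ref 4 -> FAULT, frames=[4,-,-,-]
Step 1: ref 3 -> FAULT, frames=[4,3,-,-]
Step 2: ref 4 -> HIT, frames=[4,3,-,-]
Step 3: ref 4 -> HIT, frames=[4,3,-,-]
Step 4: ref 6 -> FAULT, frames=[4,3,6,-]
Step 5: ref 1 -> FAULT, frames=[4,3,6,1]
Step 6: ref 6 -> HIT, frames=[4,3,6,1]
Step 7: ref 2 -> FAULT, evict 1, frames=[4,3,6,2]
Step 8: ref 6 -> HIT, frames=[4,3,6,2]
Step 9: ref 4 -> HIT, frames=[4,3,6,2]
Step 10: ref 6 -> HIT, frames=[4,3,6,2]
Step 11: ref 3 -> HIT, frames=[4,3,6,2]
Step 12: ref 7 -> FAULT, evict 2, frames=[4,3,6,7]
At step 12: evicted page 2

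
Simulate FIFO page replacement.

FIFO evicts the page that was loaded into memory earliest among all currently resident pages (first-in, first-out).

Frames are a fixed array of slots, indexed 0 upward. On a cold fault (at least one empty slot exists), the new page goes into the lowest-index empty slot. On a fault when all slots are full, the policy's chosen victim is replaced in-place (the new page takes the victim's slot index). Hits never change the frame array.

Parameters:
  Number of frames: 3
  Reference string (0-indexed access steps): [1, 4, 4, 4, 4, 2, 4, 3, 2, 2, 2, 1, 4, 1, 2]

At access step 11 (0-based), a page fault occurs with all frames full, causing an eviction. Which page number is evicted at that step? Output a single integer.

Answer: 4

Derivation:
Step 0: ref 1 -> FAULT, frames=[1,-,-]
Step 1: ref 4 -> FAULT, frames=[1,4,-]
Step 2: ref 4 -> HIT, frames=[1,4,-]
Step 3: ref 4 -> HIT, frames=[1,4,-]
Step 4: ref 4 -> HIT, frames=[1,4,-]
Step 5: ref 2 -> FAULT, frames=[1,4,2]
Step 6: ref 4 -> HIT, frames=[1,4,2]
Step 7: ref 3 -> FAULT, evict 1, frames=[3,4,2]
Step 8: ref 2 -> HIT, frames=[3,4,2]
Step 9: ref 2 -> HIT, frames=[3,4,2]
Step 10: ref 2 -> HIT, frames=[3,4,2]
Step 11: ref 1 -> FAULT, evict 4, frames=[3,1,2]
At step 11: evicted page 4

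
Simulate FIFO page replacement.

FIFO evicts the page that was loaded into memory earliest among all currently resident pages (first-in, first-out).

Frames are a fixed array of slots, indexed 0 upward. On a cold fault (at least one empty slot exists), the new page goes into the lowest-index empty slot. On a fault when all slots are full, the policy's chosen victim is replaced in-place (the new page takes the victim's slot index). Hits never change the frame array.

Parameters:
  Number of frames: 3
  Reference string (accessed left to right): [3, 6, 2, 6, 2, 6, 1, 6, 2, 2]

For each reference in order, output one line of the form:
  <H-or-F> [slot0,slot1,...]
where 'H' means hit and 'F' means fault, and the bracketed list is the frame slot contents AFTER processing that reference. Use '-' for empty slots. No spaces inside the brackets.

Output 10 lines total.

F [3,-,-]
F [3,6,-]
F [3,6,2]
H [3,6,2]
H [3,6,2]
H [3,6,2]
F [1,6,2]
H [1,6,2]
H [1,6,2]
H [1,6,2]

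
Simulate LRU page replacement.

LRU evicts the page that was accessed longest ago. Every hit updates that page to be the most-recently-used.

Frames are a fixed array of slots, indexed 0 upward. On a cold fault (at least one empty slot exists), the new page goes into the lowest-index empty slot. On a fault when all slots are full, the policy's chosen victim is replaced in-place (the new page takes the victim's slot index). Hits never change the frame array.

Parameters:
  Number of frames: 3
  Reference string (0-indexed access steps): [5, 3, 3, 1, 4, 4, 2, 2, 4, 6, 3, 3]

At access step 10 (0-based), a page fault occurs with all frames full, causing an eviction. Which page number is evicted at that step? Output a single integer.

Answer: 2

Derivation:
Step 0: ref 5 -> FAULT, frames=[5,-,-]
Step 1: ref 3 -> FAULT, frames=[5,3,-]
Step 2: ref 3 -> HIT, frames=[5,3,-]
Step 3: ref 1 -> FAULT, frames=[5,3,1]
Step 4: ref 4 -> FAULT, evict 5, frames=[4,3,1]
Step 5: ref 4 -> HIT, frames=[4,3,1]
Step 6: ref 2 -> FAULT, evict 3, frames=[4,2,1]
Step 7: ref 2 -> HIT, frames=[4,2,1]
Step 8: ref 4 -> HIT, frames=[4,2,1]
Step 9: ref 6 -> FAULT, evict 1, frames=[4,2,6]
Step 10: ref 3 -> FAULT, evict 2, frames=[4,3,6]
At step 10: evicted page 2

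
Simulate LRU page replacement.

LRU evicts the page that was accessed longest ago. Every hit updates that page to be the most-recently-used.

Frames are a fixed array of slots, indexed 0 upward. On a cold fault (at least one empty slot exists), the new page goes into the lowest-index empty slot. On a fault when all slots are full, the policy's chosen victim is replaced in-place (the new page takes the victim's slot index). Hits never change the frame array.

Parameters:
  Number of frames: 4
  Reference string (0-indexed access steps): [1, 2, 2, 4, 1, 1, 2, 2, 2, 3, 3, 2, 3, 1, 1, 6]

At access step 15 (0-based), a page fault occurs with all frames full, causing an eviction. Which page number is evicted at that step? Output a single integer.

Step 0: ref 1 -> FAULT, frames=[1,-,-,-]
Step 1: ref 2 -> FAULT, frames=[1,2,-,-]
Step 2: ref 2 -> HIT, frames=[1,2,-,-]
Step 3: ref 4 -> FAULT, frames=[1,2,4,-]
Step 4: ref 1 -> HIT, frames=[1,2,4,-]
Step 5: ref 1 -> HIT, frames=[1,2,4,-]
Step 6: ref 2 -> HIT, frames=[1,2,4,-]
Step 7: ref 2 -> HIT, frames=[1,2,4,-]
Step 8: ref 2 -> HIT, frames=[1,2,4,-]
Step 9: ref 3 -> FAULT, frames=[1,2,4,3]
Step 10: ref 3 -> HIT, frames=[1,2,4,3]
Step 11: ref 2 -> HIT, frames=[1,2,4,3]
Step 12: ref 3 -> HIT, frames=[1,2,4,3]
Step 13: ref 1 -> HIT, frames=[1,2,4,3]
Step 14: ref 1 -> HIT, frames=[1,2,4,3]
Step 15: ref 6 -> FAULT, evict 4, frames=[1,2,6,3]
At step 15: evicted page 4

Answer: 4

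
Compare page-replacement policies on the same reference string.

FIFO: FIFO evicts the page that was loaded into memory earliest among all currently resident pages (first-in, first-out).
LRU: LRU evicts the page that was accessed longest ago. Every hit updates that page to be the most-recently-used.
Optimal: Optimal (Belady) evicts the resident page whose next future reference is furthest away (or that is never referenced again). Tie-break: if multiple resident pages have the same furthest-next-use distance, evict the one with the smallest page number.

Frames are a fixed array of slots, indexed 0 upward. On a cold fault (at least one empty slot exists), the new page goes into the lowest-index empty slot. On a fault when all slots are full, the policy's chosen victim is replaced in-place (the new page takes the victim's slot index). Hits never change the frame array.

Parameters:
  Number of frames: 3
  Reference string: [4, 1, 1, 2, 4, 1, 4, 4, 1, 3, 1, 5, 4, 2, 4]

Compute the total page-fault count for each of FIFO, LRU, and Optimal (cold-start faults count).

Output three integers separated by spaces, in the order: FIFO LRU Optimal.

--- FIFO ---
  step 0: ref 4 -> FAULT, frames=[4,-,-] (faults so far: 1)
  step 1: ref 1 -> FAULT, frames=[4,1,-] (faults so far: 2)
  step 2: ref 1 -> HIT, frames=[4,1,-] (faults so far: 2)
  step 3: ref 2 -> FAULT, frames=[4,1,2] (faults so far: 3)
  step 4: ref 4 -> HIT, frames=[4,1,2] (faults so far: 3)
  step 5: ref 1 -> HIT, frames=[4,1,2] (faults so far: 3)
  step 6: ref 4 -> HIT, frames=[4,1,2] (faults so far: 3)
  step 7: ref 4 -> HIT, frames=[4,1,2] (faults so far: 3)
  step 8: ref 1 -> HIT, frames=[4,1,2] (faults so far: 3)
  step 9: ref 3 -> FAULT, evict 4, frames=[3,1,2] (faults so far: 4)
  step 10: ref 1 -> HIT, frames=[3,1,2] (faults so far: 4)
  step 11: ref 5 -> FAULT, evict 1, frames=[3,5,2] (faults so far: 5)
  step 12: ref 4 -> FAULT, evict 2, frames=[3,5,4] (faults so far: 6)
  step 13: ref 2 -> FAULT, evict 3, frames=[2,5,4] (faults so far: 7)
  step 14: ref 4 -> HIT, frames=[2,5,4] (faults so far: 7)
  FIFO total faults: 7
--- LRU ---
  step 0: ref 4 -> FAULT, frames=[4,-,-] (faults so far: 1)
  step 1: ref 1 -> FAULT, frames=[4,1,-] (faults so far: 2)
  step 2: ref 1 -> HIT, frames=[4,1,-] (faults so far: 2)
  step 3: ref 2 -> FAULT, frames=[4,1,2] (faults so far: 3)
  step 4: ref 4 -> HIT, frames=[4,1,2] (faults so far: 3)
  step 5: ref 1 -> HIT, frames=[4,1,2] (faults so far: 3)
  step 6: ref 4 -> HIT, frames=[4,1,2] (faults so far: 3)
  step 7: ref 4 -> HIT, frames=[4,1,2] (faults so far: 3)
  step 8: ref 1 -> HIT, frames=[4,1,2] (faults so far: 3)
  step 9: ref 3 -> FAULT, evict 2, frames=[4,1,3] (faults so far: 4)
  step 10: ref 1 -> HIT, frames=[4,1,3] (faults so far: 4)
  step 11: ref 5 -> FAULT, evict 4, frames=[5,1,3] (faults so far: 5)
  step 12: ref 4 -> FAULT, evict 3, frames=[5,1,4] (faults so far: 6)
  step 13: ref 2 -> FAULT, evict 1, frames=[5,2,4] (faults so far: 7)
  step 14: ref 4 -> HIT, frames=[5,2,4] (faults so far: 7)
  LRU total faults: 7
--- Optimal ---
  step 0: ref 4 -> FAULT, frames=[4,-,-] (faults so far: 1)
  step 1: ref 1 -> FAULT, frames=[4,1,-] (faults so far: 2)
  step 2: ref 1 -> HIT, frames=[4,1,-] (faults so far: 2)
  step 3: ref 2 -> FAULT, frames=[4,1,2] (faults so far: 3)
  step 4: ref 4 -> HIT, frames=[4,1,2] (faults so far: 3)
  step 5: ref 1 -> HIT, frames=[4,1,2] (faults so far: 3)
  step 6: ref 4 -> HIT, frames=[4,1,2] (faults so far: 3)
  step 7: ref 4 -> HIT, frames=[4,1,2] (faults so far: 3)
  step 8: ref 1 -> HIT, frames=[4,1,2] (faults so far: 3)
  step 9: ref 3 -> FAULT, evict 2, frames=[4,1,3] (faults so far: 4)
  step 10: ref 1 -> HIT, frames=[4,1,3] (faults so far: 4)
  step 11: ref 5 -> FAULT, evict 1, frames=[4,5,3] (faults so far: 5)
  step 12: ref 4 -> HIT, frames=[4,5,3] (faults so far: 5)
  step 13: ref 2 -> FAULT, evict 3, frames=[4,5,2] (faults so far: 6)
  step 14: ref 4 -> HIT, frames=[4,5,2] (faults so far: 6)
  Optimal total faults: 6

Answer: 7 7 6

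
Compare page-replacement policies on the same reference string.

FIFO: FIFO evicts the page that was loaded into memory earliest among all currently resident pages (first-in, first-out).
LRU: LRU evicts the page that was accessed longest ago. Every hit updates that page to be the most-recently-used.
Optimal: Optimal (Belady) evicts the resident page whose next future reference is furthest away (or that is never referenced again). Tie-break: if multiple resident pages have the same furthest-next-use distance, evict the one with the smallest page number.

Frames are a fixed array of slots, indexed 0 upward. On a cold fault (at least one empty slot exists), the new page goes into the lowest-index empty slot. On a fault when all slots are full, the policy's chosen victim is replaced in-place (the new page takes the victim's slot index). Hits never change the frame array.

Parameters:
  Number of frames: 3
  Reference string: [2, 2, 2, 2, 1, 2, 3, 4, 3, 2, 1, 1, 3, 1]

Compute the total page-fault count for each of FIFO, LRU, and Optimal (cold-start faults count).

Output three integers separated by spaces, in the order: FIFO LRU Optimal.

Answer: 7 5 5

Derivation:
--- FIFO ---
  step 0: ref 2 -> FAULT, frames=[2,-,-] (faults so far: 1)
  step 1: ref 2 -> HIT, frames=[2,-,-] (faults so far: 1)
  step 2: ref 2 -> HIT, frames=[2,-,-] (faults so far: 1)
  step 3: ref 2 -> HIT, frames=[2,-,-] (faults so far: 1)
  step 4: ref 1 -> FAULT, frames=[2,1,-] (faults so far: 2)
  step 5: ref 2 -> HIT, frames=[2,1,-] (faults so far: 2)
  step 6: ref 3 -> FAULT, frames=[2,1,3] (faults so far: 3)
  step 7: ref 4 -> FAULT, evict 2, frames=[4,1,3] (faults so far: 4)
  step 8: ref 3 -> HIT, frames=[4,1,3] (faults so far: 4)
  step 9: ref 2 -> FAULT, evict 1, frames=[4,2,3] (faults so far: 5)
  step 10: ref 1 -> FAULT, evict 3, frames=[4,2,1] (faults so far: 6)
  step 11: ref 1 -> HIT, frames=[4,2,1] (faults so far: 6)
  step 12: ref 3 -> FAULT, evict 4, frames=[3,2,1] (faults so far: 7)
  step 13: ref 1 -> HIT, frames=[3,2,1] (faults so far: 7)
  FIFO total faults: 7
--- LRU ---
  step 0: ref 2 -> FAULT, frames=[2,-,-] (faults so far: 1)
  step 1: ref 2 -> HIT, frames=[2,-,-] (faults so far: 1)
  step 2: ref 2 -> HIT, frames=[2,-,-] (faults so far: 1)
  step 3: ref 2 -> HIT, frames=[2,-,-] (faults so far: 1)
  step 4: ref 1 -> FAULT, frames=[2,1,-] (faults so far: 2)
  step 5: ref 2 -> HIT, frames=[2,1,-] (faults so far: 2)
  step 6: ref 3 -> FAULT, frames=[2,1,3] (faults so far: 3)
  step 7: ref 4 -> FAULT, evict 1, frames=[2,4,3] (faults so far: 4)
  step 8: ref 3 -> HIT, frames=[2,4,3] (faults so far: 4)
  step 9: ref 2 -> HIT, frames=[2,4,3] (faults so far: 4)
  step 10: ref 1 -> FAULT, evict 4, frames=[2,1,3] (faults so far: 5)
  step 11: ref 1 -> HIT, frames=[2,1,3] (faults so far: 5)
  step 12: ref 3 -> HIT, frames=[2,1,3] (faults so far: 5)
  step 13: ref 1 -> HIT, frames=[2,1,3] (faults so far: 5)
  LRU total faults: 5
--- Optimal ---
  step 0: ref 2 -> FAULT, frames=[2,-,-] (faults so far: 1)
  step 1: ref 2 -> HIT, frames=[2,-,-] (faults so far: 1)
  step 2: ref 2 -> HIT, frames=[2,-,-] (faults so far: 1)
  step 3: ref 2 -> HIT, frames=[2,-,-] (faults so far: 1)
  step 4: ref 1 -> FAULT, frames=[2,1,-] (faults so far: 2)
  step 5: ref 2 -> HIT, frames=[2,1,-] (faults so far: 2)
  step 6: ref 3 -> FAULT, frames=[2,1,3] (faults so far: 3)
  step 7: ref 4 -> FAULT, evict 1, frames=[2,4,3] (faults so far: 4)
  step 8: ref 3 -> HIT, frames=[2,4,3] (faults so far: 4)
  step 9: ref 2 -> HIT, frames=[2,4,3] (faults so far: 4)
  step 10: ref 1 -> FAULT, evict 2, frames=[1,4,3] (faults so far: 5)
  step 11: ref 1 -> HIT, frames=[1,4,3] (faults so far: 5)
  step 12: ref 3 -> HIT, frames=[1,4,3] (faults so far: 5)
  step 13: ref 1 -> HIT, frames=[1,4,3] (faults so far: 5)
  Optimal total faults: 5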